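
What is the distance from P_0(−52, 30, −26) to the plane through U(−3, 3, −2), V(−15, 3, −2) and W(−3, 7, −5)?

3

UV = (−12, 0, 0) and UW = (0, 4, −3), so a normal is n = UV × UW = (0, −36, −48).
Then n·(−52, 30, −26) − (−12) = 180.
|n| = √(0 + 1296 + 2304) = 60, so the distance is |180|/60 = 3.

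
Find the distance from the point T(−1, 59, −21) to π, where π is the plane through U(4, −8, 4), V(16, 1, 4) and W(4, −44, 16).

17/13

UV = (12, 9, 0) and UW = (0, −36, 12), so a normal is n = UV × UW = (108, −144, −432).
Then n·(−1, 59, −21) − (−144) = 612.
|n| = √(11664 + 20736 + 186624) = 468, so the distance is |612|/468 = 17/13.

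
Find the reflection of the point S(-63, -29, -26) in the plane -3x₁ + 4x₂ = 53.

(-291/5, -177/5, -26)

n = (-3, 4, 0), |n|² = 25, n·S − 53 = 20, so t = 20/25 = 4/5.
Foot F = S − (4/5)·n = (-303/5, -161/5, -26); the reflection is 2F − S = (-291/5, -177/5, -26).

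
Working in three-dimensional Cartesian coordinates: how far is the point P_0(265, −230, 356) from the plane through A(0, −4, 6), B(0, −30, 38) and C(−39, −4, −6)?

AB = (0, −26, 32) and AC = (−39, 0, −12), so a normal is n = AB × AC = (312, −1248, −1014).
Then n·(265, −230, 356) − (−1092) = 9828.
|n| = √(97344 + 1557504 + 1028196) = 1638, so the distance is |9828|/1638 = 6.

6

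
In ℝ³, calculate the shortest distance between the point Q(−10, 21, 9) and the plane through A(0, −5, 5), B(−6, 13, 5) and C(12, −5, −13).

AB = (−6, 18, 0) and AC = (12, 0, −18), so a normal is n = AB × AC = (−324, −108, −216).
Then n·(−10, 21, 9) − (−540) = −432.
|n| = √(104976 + 11664 + 46656) = 108√14, so the distance is |-432|/(108√14) = 2√14/7.

4/√14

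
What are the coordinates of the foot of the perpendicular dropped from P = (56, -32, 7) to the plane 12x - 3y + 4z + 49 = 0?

The perpendicular from P has direction n = (12, -3, 4): r = (56, -32, 7) + t(12, -3, 4).
Substitute into the plane: n·(P + tn) = -49 gives 796 + 169t = -49, so t = -5.
Foot = (56, -32, 7) + (-5)·(12, -3, 4) = (-4, -17, -13).

(-4, -17, -13)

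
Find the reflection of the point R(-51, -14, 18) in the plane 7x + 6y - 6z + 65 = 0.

With n = (7, 6, -6), the signed offset is (n·R − (-65))/|n|² = -484/121 = -4.
R' = R − 2t·n = (-51, -14, 18) − (-8)·(7, 6, -6) = (5, 34, -30).

(5, 34, -30)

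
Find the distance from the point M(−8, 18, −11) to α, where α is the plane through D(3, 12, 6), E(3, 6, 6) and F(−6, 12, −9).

DE = (0, −6, 0) and DF = (−9, 0, −15), so a normal is n = DE × DF = (90, 0, −54).
Then n·(−8, 18, −11) − (−54) = −72.
|n| = √(8100 + 0 + 2916) = 18√34, so the distance is |-72|/(18√34) = 4/√34.

4/√34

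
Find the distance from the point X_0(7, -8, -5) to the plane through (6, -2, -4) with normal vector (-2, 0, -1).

√5/5

The plane has equation n·(r − (6, -2, -4)) = 0, i.e. n·r = -8.
d = |(-2)·7 + (-1)·(-5) − (-8)| / √(4 + 0 + 1) = |-1| / √5 = 1/√5.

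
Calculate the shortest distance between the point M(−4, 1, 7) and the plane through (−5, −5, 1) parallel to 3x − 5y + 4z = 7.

3√2/10

Parallel planes share the normal n = (3, −5, 4); since (−5, −5, 1) lies on the plane, its equation is 3x − 5y + 4z = 14.
d = |3·(-4) + (-5)·1 + 4·7 − 14| / √(9 + 25 + 16) = |-3| / (5√2) = 3√2/10.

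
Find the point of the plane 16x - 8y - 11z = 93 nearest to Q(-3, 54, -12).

n = (16, -8, -11), |n|² = 441, and n·Q − 93 = -441.
t = -441/441 = -1, so the foot is Q − t·n = (-3, 54, -12) − (-1)·(16, -8, -11) = (13, 46, -23).

(13, 46, -23)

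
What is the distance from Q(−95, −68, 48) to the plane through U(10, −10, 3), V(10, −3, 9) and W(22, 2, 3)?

UV = (0, 7, 6) and UW = (12, 12, 0), so a normal is n = UV × UW = (−72, 72, −84).
Then n·(−95, −68, 48) − (−1692) = −396.
|n| = √(5184 + 5184 + 7056) = 132, so the distance is |-396|/132 = 3.

3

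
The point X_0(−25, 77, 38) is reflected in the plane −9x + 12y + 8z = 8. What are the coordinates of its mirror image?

(65, -43, -42)

n = (−9, 12, 8), |n|² = 289, n·X_0 − 8 = 1445, so t = 1445/289 = 5.
Foot F = X_0 − 5·n = (20, 17, −2); the reflection is 2F − X_0 = (65, −43, −42).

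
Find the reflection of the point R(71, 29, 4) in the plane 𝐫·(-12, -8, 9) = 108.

(-25, -35, 76)

With n = (-12, -8, 9), the signed offset is (n·R − 108)/|n|² = -1156/289 = -4.
R' = R − 2t·n = (71, 29, 4) − (-8)·(-12, -8, 9) = (-25, -35, 76).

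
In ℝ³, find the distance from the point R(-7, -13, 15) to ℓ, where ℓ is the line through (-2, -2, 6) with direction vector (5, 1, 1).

Direction vector d = (5, 1, 1).
AP = (-5, -11, 9), and AP × d = (-20, 50, 50).
|AP × d|² = 5400 and |d|² = 27, so the distance is √(5400/27) = √200 = 10√2.

10√2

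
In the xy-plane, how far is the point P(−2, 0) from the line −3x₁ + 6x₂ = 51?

3√5

The normal to the line is n = (−3, 6) with |n| = 3√5.
|n·P − 51| = |6 − 51| = 45, so the distance is 45/(3√5) = 3√5.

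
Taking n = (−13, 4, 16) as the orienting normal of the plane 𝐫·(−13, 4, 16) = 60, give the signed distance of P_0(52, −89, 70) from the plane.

n·P_0 − 60 = 28.
|n| = 21, so the signed distance is 28/21 = 4/3.

4/3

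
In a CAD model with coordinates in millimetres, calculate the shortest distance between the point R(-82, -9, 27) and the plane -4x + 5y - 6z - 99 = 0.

2√77/7

n = (-4, 5, -6); n·P − 99 = 22; |n| = √77; distance = 22/√77 = 2√77/7.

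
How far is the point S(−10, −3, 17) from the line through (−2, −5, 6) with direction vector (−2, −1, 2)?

3√5

Direction vector d = (−2, −1, 2).
AP = (−8, 2, 11), and AP × d = (15, −6, 12).
|AP × d|² = 405 and |d|² = 9, so the distance is √(405/9) = √45 = 3√5.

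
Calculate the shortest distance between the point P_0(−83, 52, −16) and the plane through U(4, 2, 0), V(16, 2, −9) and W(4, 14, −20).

UV = (12, 0, −9) and UW = (0, 12, −20), so a normal is n = UV × UW = (108, 240, 144).
d = |108·(-83) + 240·52 + 144·(-16) − 912| / √(11664 + 57600 + 20736) = |300| / 300 = 1.

1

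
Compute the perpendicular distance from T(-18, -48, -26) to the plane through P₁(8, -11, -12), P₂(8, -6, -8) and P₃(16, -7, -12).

P₁P₂ = (0, 5, 4) and P₁P₃ = (8, 4, 0), so a normal is n = P₁P₂ × P₁P₃ = (-16, 32, -40).
Then n·(-18, -48, -26) - 0 = -208.
|n| = √(256 + 1024 + 1600) = 24√5, so the distance is |-208|/(24√5) = 26/(3√5).

26√5/15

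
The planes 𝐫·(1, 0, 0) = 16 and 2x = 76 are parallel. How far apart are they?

22

Divide the second equation by 2 to match normals: x = 38.
With common normal n = (1, 0, 0) (|n| = 1), the distance is |16 − 38|/|n| = 22/1 = 22.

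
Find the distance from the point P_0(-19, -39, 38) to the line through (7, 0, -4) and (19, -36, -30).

√3961

A direction vector is d = (12, -36, -26).
AP = (-26, -39, 42); AP·d = 0, |AP|² = 3961, |d|² = 2116.
distance² = |AP|² − (AP·d)²/|d|² = 3961 − 0/2116 = 3961, so the distance is √3961.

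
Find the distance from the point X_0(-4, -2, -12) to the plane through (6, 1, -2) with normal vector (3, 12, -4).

2

The plane has equation n·(r − (6, 1, -2)) = 0, i.e. n·r = 38.
d = |3·(-4) + 12·(-2) + (-4)·(-12) − 38| / √(9 + 144 + 16) = |-26| / 13 = 2.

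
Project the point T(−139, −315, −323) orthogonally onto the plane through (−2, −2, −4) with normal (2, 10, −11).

(-2099/15, -959/3, -4768/15)

n = (2, 10, −11), |n|² = 225, and n·T − 20 = 105.
t = 105/225 = 7/15, so the foot is T − t·n = (−139, −315, −323) − (7/15)·(2, 10, −11) = (−2099/15, −959/3, −4768/15).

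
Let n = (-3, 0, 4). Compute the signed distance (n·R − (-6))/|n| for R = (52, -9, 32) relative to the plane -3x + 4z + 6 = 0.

-22/5

n·R − (-6) = -22.
|n| = 5, so the signed distance is -22/5.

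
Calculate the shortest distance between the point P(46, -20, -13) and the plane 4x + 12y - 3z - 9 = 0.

2

Normal vector n = (4, 12, -3), and n·(46, -20, -13) - 9 = -26.
|n| = √(16 + 144 + 9) = 13, so the distance is |-26|/13 = 2.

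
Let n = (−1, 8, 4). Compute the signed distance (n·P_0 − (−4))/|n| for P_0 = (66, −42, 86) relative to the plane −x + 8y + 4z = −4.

n·P_0 − (-4) = -54.
|n| = 9, so the signed distance is -54/9 = -6.

-6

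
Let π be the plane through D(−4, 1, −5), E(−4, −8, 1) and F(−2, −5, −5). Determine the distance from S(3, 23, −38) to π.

DE = (0, −9, 6) and DF = (2, −6, 0), so a normal is n = DE × DF = (36, 12, 18).
n = (36, 12, 18); n·P − (-222) = -78; |n| = 42; distance = 78/42 = 13/7.

13/7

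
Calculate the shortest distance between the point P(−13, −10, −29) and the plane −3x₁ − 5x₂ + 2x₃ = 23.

4√38/19

Normal vector n = (−3, −5, 2), and n·(−13, −10, −29) − 23 = 8.
|n| = √(9 + 25 + 4) = √38, so the distance is |8|/√38 = 8/√38.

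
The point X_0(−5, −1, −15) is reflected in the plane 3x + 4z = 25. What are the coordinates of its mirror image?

(19, -1, 17)

With n = (3, 0, 4), the signed offset is (n·X_0 − 25)/|n|² = -100/25 = -4.
X_0' = X_0 − 2t·n = (−5, −1, −15) − (-8)·(3, 0, 4) = (19, −1, 17).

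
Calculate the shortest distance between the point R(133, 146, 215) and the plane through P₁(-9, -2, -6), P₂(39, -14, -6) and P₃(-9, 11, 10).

3

P₁P₂ = (48, -12, 0) and P₁P₃ = (0, 13, 16), so a normal is n = P₁P₂ × P₁P₃ = (-192, -768, 624).
n = (-192, -768, 624); n·P − (-480) = -3024; |n| = 1008; distance = 3024/1008 = 3.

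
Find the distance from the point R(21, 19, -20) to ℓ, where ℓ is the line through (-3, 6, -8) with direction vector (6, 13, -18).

Direction vector d = (6, 13, -18).
AP = (24, 13, -12); AP·d = 529, |AP|² = 889, |d|² = 529.
distance² = |AP|² − (AP·d)²/|d|² = 889 − 279841/529 = 360, so the distance is 6√10.

6√10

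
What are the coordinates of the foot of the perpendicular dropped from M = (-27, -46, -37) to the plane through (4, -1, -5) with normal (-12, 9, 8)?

n = (-12, 9, 8), |n|² = 289, and n·M − (-97) = -289.
t = -289/289 = -1, so the foot is M − t·n = (-27, -46, -37) − (-1)·(-12, 9, 8) = (-39, -37, -29).

(-39, -37, -29)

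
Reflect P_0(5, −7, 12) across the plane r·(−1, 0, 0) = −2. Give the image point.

(-1, -7, 12)

With n = (−1, 0, 0), the signed offset is (n·P_0 − (-2))/|n|² = -3/1 = -3.
P_0' = P_0 − 2t·n = (5, −7, 12) − (-6)·(−1, 0, 0) = (−1, −7, 12).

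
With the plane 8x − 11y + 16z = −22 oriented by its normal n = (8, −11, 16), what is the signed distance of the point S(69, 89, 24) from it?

-1

n·S − (-22) = -21.
|n| = 21, so the signed distance is -21/21 = -1.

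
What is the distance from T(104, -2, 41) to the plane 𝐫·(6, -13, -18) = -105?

d = |6·104 + (-13)·(-2) + (-18)·41 − (-105)| / √(36 + 169 + 324) = |17| / 23 = 17/23.

17/23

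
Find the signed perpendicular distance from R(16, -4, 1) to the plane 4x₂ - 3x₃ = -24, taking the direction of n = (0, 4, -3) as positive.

n·R − (-24) = 5.
|n| = 5, so the signed distance is 5/5 = 1.

1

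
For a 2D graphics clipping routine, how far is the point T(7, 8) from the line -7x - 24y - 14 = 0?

51/5

d = |(-7)·7 + (-24)·8 − 14| / √(49 + 576) = |-255|/25 = 51/5.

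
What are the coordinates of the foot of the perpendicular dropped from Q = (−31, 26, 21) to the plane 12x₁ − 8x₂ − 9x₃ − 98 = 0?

(5, 2, -6)

The perpendicular from Q has direction n = (12, −8, −9): r = (−31, 26, 21) + μ(12, −8, −9).
Substitute into the plane: n·(Q + μn) = 98 gives -769 + 289μ = 98, so μ = 3.
Foot = (−31, 26, 21) + 3·(12, −8, −9) = (5, 2, −6).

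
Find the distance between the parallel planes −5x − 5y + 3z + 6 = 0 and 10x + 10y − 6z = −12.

Divide the second equation by -2 to match normals: −5x − 5y + 3z = 6.
With common normal n = (−5, −5, 3) (|n| = √59), the distance is |(-6) − 6|/|n| = 12/√59 = 12√59/59.

12√59/59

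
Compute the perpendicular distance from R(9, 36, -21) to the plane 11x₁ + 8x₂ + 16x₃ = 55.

4/21

Normal vector n = (11, 8, 16), and n·(9, 36, -21) - 55 = -4.
|n| = √(121 + 64 + 256) = 21, so the distance is |-4|/21 = 4/21.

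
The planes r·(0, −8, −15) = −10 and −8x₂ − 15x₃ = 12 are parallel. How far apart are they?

22/17

Both planes have normal n = (0, −8, −15), |n| = 17. Any point on the first plane is at distance |12 − (-10)|/|n| = 22/17 from the second.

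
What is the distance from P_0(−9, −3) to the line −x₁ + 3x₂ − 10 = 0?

√10

d = |(-1)·(-9) + 3·(-3) − 10| / √(1 + 9) = |-10|/√10 = √10.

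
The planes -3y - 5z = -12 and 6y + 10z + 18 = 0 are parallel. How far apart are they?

21√34/34

Divide the second equation by -2 to match normals: -3y - 5z = 9.
With common normal n = (0, -3, -5) (|n| = √34), the distance is |(-12) − 9|/|n| = 21/√34.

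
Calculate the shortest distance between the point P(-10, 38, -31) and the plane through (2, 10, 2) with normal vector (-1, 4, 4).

The plane has equation n·(r − (2, 10, 2)) = 0, i.e. n·r = 46.
n = (-1, 4, 4); n·P − 46 = -8; |n| = √33; distance = 8/√33 = 8√33/33.

8/√33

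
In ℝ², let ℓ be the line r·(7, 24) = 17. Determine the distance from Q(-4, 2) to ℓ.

The normal to the line is n = (7, 24) with |n| = 25.
|n·Q − 17| = |20 − 17| = 3, so the distance is 3/25.

3/25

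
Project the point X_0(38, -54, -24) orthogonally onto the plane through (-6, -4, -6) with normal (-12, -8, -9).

(670/17, -902/17, -390/17)

The perpendicular from X_0 has direction n = (-12, -8, -9): r = (38, -54, -24) + λ(-12, -8, -9).
Substitute into the plane: n·(X_0 + λn) = 158 gives 192 + 289λ = 158, so λ = -2/17.
Foot = (38, -54, -24) + (-2/17)·(-12, -8, -9) = (670/17, -902/17, -390/17).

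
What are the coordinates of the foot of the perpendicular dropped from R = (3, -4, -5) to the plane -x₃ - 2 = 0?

(3, -4, -2)

n = (0, 0, -1), |n|² = 1, and n·R − 2 = 3.
t = 3/1 = 3, so the foot is R − t·n = (3, -4, -5) − 3·(0, 0, -1) = (3, -4, -2).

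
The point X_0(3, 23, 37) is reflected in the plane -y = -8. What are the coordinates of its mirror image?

(3, -7, 37)

With n = (0, -1, 0), the signed offset is (n·X_0 − (-8))/|n|² = -15/1 = -15.
X_0' = X_0 − 2t·n = (3, 23, 37) − (-30)·(0, -1, 0) = (3, -7, 37).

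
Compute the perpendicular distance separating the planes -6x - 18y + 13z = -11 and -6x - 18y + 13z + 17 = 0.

With common normal n = (-6, -18, 13) (|n| = 23), the distance is |(-11) − (-17)|/|n| = 6/23.

6/23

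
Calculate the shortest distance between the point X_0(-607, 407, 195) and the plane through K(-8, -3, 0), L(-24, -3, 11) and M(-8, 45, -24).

KL = (-16, 0, 11) and KM = (0, 48, -24), so a normal is n = KL × KM = (-528, -384, -768).
Then n·(-607, 407, 195) - 5376 = 9072.
|n| = √(278784 + 147456 + 589824) = 1008, so the distance is |9072|/1008 = 9.

9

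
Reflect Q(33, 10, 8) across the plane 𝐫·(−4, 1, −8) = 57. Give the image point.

With n = (−4, 1, −8), the signed offset is (n·Q − 57)/|n|² = -243/81 = -3.
Q' = Q − 2t·n = (33, 10, 8) − (-6)·(−4, 1, −8) = (9, 16, −40).

(9, 16, -40)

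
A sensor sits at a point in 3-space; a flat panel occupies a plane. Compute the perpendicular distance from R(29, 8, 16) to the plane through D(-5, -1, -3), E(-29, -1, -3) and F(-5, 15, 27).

DE = (-24, 0, 0) and DF = (0, 16, 30), so a normal is n = DE × DF = (0, 720, -384).
Then n·(29, 8, 16) - 432 = -816.
|n| = √(0 + 518400 + 147456) = 816, so the distance is |-816|/816 = 1.

1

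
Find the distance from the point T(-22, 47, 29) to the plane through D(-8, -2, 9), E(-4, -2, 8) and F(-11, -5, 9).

DE = (4, 0, -1) and DF = (-3, -3, 0), so a normal is n = DE × DF = (-3, 3, -12).
d = |(-3)·(-22) + 3·47 + (-12)·29 − (-90)| / √(9 + 9 + 144) = |-51| / (9√2) = 17/(3√2).

17/(3√2)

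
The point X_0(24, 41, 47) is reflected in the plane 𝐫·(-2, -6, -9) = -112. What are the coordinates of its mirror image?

(4, -19, -43)

With n = (-2, -6, -9), the signed offset is (n·X_0 − (-112))/|n|² = -605/121 = -5.
X_0' = X_0 − 2t·n = (24, 41, 47) − (-10)·(-2, -6, -9) = (4, -19, -43).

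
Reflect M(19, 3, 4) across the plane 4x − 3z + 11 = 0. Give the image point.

(-5, 3, 22)

With n = (4, 0, −3), the signed offset is (n·M − (-11))/|n|² = 75/25 = 3.
M' = M − 2t·n = (19, 3, 4) − 6·(4, 0, −3) = (−5, 3, 22).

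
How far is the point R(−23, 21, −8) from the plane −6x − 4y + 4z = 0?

Normal vector n = (−6, −4, 4), and n·(−23, 21, −8) − 0 = 22.
|n| = √(36 + 16 + 16) = 2√17, so the distance is |22|/(2√17) = 11√17/17.

11/√17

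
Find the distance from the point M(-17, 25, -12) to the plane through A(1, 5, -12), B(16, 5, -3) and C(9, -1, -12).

AB = (15, 0, 9) and AC = (8, -6, 0), so a normal is n = AB × AC = (54, 72, -90).
Then n·(-17, 25, -12) - 1494 = 468.
|n| = √(2916 + 5184 + 8100) = 90√2, so the distance is |468|/(90√2) = 13√2/5.

13√2/5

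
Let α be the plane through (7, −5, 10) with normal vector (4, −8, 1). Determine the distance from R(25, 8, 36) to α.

The plane has equation n·(r − (7, −5, 10)) = 0, i.e. n·r = 78.
Then n·(25, 8, 36) − 78 = −6.
|n| = √(16 + 64 + 1) = 9, so the distance is |-6|/9 = 2/3.

2/3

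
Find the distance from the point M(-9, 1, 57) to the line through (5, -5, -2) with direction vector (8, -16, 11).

Direction vector d = (8, -16, 11).
AP = (-14, 6, 59), and AP × d = (1010, 626, 176).
|AP × d|² = 1442952 and |d|² = 441, so the distance is √(1442952/441) = √3272 = 2√818.

2√818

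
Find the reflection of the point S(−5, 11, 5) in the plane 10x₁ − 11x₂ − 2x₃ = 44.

(15, -11, 1)

n = (10, −11, −2), |n|² = 225, n·S − 44 = -225, so t = -225/225 = -1.
Foot F = S − (-1)·n = (5, 0, 3); the reflection is 2F − S = (15, −11, 1).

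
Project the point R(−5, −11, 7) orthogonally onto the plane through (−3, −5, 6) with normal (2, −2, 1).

(-7, -9, 6)

n = (2, −2, 1), |n|² = 9, and n·R − 10 = 9.
t = 9/9 = 1, so the foot is R − t·n = (−5, −11, 7) − 1·(2, −2, 1) = (−7, −9, 6).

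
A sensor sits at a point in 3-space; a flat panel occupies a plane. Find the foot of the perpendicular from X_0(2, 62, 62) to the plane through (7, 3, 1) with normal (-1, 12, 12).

The perpendicular from X_0 has direction n = (-1, 12, 12): r = (2, 62, 62) + λ(-1, 12, 12).
Substitute into the plane: n·(X_0 + λn) = 41 gives 1486 + 289λ = 41, so λ = -5.
Foot = (2, 62, 62) + (-5)·(-1, 12, 12) = (7, 2, 2).

(7, 2, 2)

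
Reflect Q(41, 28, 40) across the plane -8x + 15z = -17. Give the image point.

n = (-8, 0, 15), |n|² = 289, n·Q − (-17) = 289, so t = 289/289 = 1.
Foot F = Q − 1·n = (49, 28, 25); the reflection is 2F − Q = (57, 28, 10).

(57, 28, 10)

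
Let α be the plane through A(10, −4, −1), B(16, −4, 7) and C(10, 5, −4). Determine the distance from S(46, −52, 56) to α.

AB = (6, 0, 8) and AC = (0, 9, −3), so a normal is n = AB × AC = (−72, 18, 54).
Then n·(46, −52, 56) − (−846) = −378.
|n| = √(5184 + 324 + 2916) = 18√26, so the distance is |-378|/(18√26) = 21/√26.

21√26/26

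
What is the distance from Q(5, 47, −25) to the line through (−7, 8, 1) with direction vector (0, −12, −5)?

Direction vector d = (0, −12, −5).
AP = (12, 39, −26); AP·d = -338, |AP|² = 2341, |d|² = 169.
distance² = |AP|² − (AP·d)²/|d|² = 2341 − 114244/169 = 1665, so the distance is 3√185.

3√185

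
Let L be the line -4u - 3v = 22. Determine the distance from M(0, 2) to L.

28/5

d = |(-4)·0 + (-3)·2 − 22| / √(16 + 9) = |-28|/5 = 28/5.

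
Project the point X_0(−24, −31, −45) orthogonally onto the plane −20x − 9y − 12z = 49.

(16, -13, -21)

The perpendicular from X_0 has direction n = (−20, −9, −12): r = (−24, −31, −45) + λ(−20, −9, −12).
Substitute into the plane: n·(X_0 + λn) = 49 gives 1299 + 625λ = 49, so λ = -2.
Foot = (−24, −31, −45) + (-2)·(−20, −9, −12) = (16, −13, −21).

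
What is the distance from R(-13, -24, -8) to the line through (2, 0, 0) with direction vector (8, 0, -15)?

√865

Direction vector d = (8, 0, -15).
AP = (-15, -24, -8); AP·d = 0, |AP|² = 865, |d|² = 289.
distance² = |AP|² − (AP·d)²/|d|² = 865 − 0/289 = 865, so the distance is √865.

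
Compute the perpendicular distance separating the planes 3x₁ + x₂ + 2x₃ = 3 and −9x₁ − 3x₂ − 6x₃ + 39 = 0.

Divide the second equation by -3 to match normals: 3x₁ + x₂ + 2x₃ = 13.
With common normal n = (3, 1, 2) (|n| = √14), the distance is |3 − 13|/|n| = 10/√14 = 5√14/7.

10/√14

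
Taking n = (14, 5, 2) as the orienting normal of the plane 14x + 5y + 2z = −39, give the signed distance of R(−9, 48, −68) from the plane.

17/15

n·R − (-39) = 17.
|n| = 15, so the signed distance is 17/15.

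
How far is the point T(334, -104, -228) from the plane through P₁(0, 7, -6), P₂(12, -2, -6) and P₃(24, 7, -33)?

P₁P₂ = (12, -9, 0) and P₁P₃ = (24, 0, -27), so a normal is n = P₁P₂ × P₁P₃ = (243, 324, 216).
Then n·(334, -104, -228) - 972 = -2754.
|n| = √(59049 + 104976 + 46656) = 459, so the distance is |-2754|/459 = 6.

6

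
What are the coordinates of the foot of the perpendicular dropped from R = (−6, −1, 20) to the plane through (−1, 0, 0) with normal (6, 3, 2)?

The perpendicular from R has direction n = (6, 3, 2): r = (−6, −1, 20) + μ(6, 3, 2).
Substitute into the plane: n·(R + μn) = -6 gives 1 + 49μ = -6, so μ = -1/7.
Foot = (−6, −1, 20) + (-1/7)·(6, 3, 2) = (−48/7, −10/7, 138/7).

(-48/7, -10/7, 138/7)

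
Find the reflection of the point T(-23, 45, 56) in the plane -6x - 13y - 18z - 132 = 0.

(-59, -33, -52)

n = (-6, -13, -18), |n|² = 529, n·T − 132 = -1587, so t = -1587/529 = -3.
Foot F = T − (-3)·n = (-41, 6, 2); the reflection is 2F − T = (-59, -33, -52).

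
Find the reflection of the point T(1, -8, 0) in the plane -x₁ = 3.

With n = (-1, 0, 0), the signed offset is (n·T − 3)/|n|² = -4/1 = -4.
T' = T − 2t·n = (1, -8, 0) − (-8)·(-1, 0, 0) = (-7, -8, 0).

(-7, -8, 0)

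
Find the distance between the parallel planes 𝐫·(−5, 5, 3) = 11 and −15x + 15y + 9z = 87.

Divide the second equation by 3 to match normals: −5x + 5y + 3z = 29.
With common normal n = (−5, 5, 3) (|n| = √59), the distance is |11 − 29|/|n| = 18/√59 = 18√59/59.

18/√59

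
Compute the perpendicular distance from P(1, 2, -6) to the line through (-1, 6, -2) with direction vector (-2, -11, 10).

Direction vector d = (-2, -11, 10).
AP = (2, -4, -4); AP·d = 0, |AP|² = 36, |d|² = 225.
distance² = |AP|² − (AP·d)²/|d|² = 36 − 0/225 = 36, so the distance is 6.

6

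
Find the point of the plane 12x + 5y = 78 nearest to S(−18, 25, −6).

n = (12, 5, 0), |n|² = 169, and n·S − 78 = -169.
t = -169/169 = -1, so the foot is S − t·n = (−18, 25, −6) − (-1)·(12, 5, 0) = (−6, 30, −6).

(-6, 30, -6)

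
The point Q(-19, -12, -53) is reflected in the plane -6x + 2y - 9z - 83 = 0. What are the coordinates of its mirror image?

n = (-6, 2, -9), |n|² = 121, n·Q − 83 = 484, so t = 484/121 = 4.
Foot F = Q − 4·n = (5, -20, -17); the reflection is 2F − Q = (29, -28, 19).

(29, -28, 19)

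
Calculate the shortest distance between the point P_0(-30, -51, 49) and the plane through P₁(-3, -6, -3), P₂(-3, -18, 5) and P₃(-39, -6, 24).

P₁P₂ = (0, -12, 8) and P₁P₃ = (-36, 0, 27), so a normal is n = P₁P₂ × P₁P₃ = (-324, -288, -432).
Then n·(-30, -51, 49) - 3996 = -756.
|n| = √(104976 + 82944 + 186624) = 612, so the distance is |-756|/612 = 21/17.

21/17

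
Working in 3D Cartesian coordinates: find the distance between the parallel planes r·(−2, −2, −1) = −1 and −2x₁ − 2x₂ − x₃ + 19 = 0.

With common normal n = (−2, −2, −1) (|n| = 3), the distance is |(-1) − (-19)|/|n| = 18/3 = 6.

6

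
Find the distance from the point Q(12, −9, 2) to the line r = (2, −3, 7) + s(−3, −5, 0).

Direction vector d = (−3, −5, 0).
AP = (10, −6, −5), and AP × d = (−25, 15, −68).
|AP × d|² = 5474 and |d|² = 34, so the distance is √(5474/34) = √161.

√161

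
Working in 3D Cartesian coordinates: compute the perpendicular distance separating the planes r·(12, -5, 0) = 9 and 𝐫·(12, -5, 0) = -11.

Both planes have normal n = (12, -5, 0), |n| = 13. Any point on the first plane is at distance |(-11) − 9|/|n| = 20/13 from the second.

20/13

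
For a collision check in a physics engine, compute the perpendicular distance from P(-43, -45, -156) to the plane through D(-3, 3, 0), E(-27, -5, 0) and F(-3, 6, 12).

4

DE = (-24, -8, 0) and DF = (0, 3, 12), so a normal is n = DE × DF = (-96, 288, -72).
Then n·(-43, -45, -156) - 1152 = 1248.
|n| = √(9216 + 82944 + 5184) = 312, so the distance is |1248|/312 = 4.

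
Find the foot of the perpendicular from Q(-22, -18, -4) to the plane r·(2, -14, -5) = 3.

(-24, -4, 1)

The perpendicular from Q has direction n = (2, -14, -5): r = (-22, -18, -4) + μ(2, -14, -5).
Substitute into the plane: n·(Q + μn) = 3 gives 228 + 225μ = 3, so μ = -1.
Foot = (-22, -18, -4) + (-1)·(2, -14, -5) = (-24, -4, 1).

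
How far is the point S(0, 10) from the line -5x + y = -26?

d = |(-5)·0 + 1·10 − (-26)| / √(25 + 1) = |36|/√26 = 18√26/13.

36/√26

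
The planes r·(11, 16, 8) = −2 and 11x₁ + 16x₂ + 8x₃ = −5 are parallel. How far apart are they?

1/7

With common normal n = (11, 16, 8) (|n| = 21), the distance is |(-2) − (-5)|/|n| = 3/21 = 1/7.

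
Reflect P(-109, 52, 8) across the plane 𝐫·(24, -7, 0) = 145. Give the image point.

With n = (24, -7, 0), the signed offset is (n·P − 145)/|n|² = -3125/625 = -5.
P' = P − 2t·n = (-109, 52, 8) − (-10)·(24, -7, 0) = (131, -18, 8).

(131, -18, 8)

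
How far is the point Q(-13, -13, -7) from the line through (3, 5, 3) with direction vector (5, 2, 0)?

6√6

Direction vector d = (5, 2, 0).
AP = (-16, -18, -10); AP·d = -116, |AP|² = 680, |d|² = 29.
distance² = |AP|² − (AP·d)²/|d|² = 680 − 13456/29 = 216, so the distance is 6√6.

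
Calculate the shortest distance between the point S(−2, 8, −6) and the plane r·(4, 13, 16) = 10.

Normal vector n = (4, 13, 16), and n·(−2, 8, −6) − 10 = −10.
|n| = √(16 + 169 + 256) = 21, so the distance is |-10|/21 = 10/21.

10/21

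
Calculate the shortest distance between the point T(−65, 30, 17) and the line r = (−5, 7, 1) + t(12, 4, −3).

41

Direction vector d = (12, 4, −3).
AP = (−60, 23, 16), and AP × d = (−133, 12, −516).
|AP × d|² = 284089 and |d|² = 169, so the distance is √(284089/169) = √1681 = 41.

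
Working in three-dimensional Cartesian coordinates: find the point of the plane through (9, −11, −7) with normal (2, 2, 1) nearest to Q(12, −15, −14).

The perpendicular from Q has direction n = (2, 2, 1): r = (12, −15, −14) + t(2, 2, 1).
Substitute into the plane: n·(Q + tn) = -11 gives -20 + 9t = -11, so t = 1.
Foot = (12, −15, −14) + 1·(2, 2, 1) = (14, −13, −13).

(14, -13, -13)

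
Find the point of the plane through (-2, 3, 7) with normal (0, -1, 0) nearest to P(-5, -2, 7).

(-5, 3, 7)

The perpendicular from P has direction n = (0, -1, 0): r = (-5, -2, 7) + λ(0, -1, 0).
Substitute into the plane: n·(P + λn) = -3 gives 2 + 1λ = -3, so λ = -5.
Foot = (-5, -2, 7) + (-5)·(0, -1, 0) = (-5, 3, 7).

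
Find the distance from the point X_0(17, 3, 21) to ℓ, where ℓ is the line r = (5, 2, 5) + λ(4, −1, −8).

Direction vector d = (4, −1, −8).
AP = (12, 1, 16); AP·d = -81, |AP|² = 401, |d|² = 81.
distance² = |AP|² − (AP·d)²/|d|² = 401 − 6561/81 = 320, so the distance is 8√5.

8√5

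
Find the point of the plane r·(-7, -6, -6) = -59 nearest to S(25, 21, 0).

(11, 9, -12)

n = (-7, -6, -6), |n|² = 121, and n·S − (-59) = -242.
t = -242/121 = -2, so the foot is S − t·n = (25, 21, 0) − (-2)·(-7, -6, -6) = (11, 9, -12).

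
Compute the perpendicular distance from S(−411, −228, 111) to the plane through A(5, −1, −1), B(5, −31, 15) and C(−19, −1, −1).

8

AB = (0, −30, 16) and AC = (−24, 0, 0), so a normal is n = AB × AC = (0, −384, −720).
d = |(-384)·(-228) + (-720)·111 − 1104| / √(0 + 147456 + 518400) = |6528| / 816 = 8.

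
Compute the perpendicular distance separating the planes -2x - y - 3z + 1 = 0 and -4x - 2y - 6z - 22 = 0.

Divide the second equation by 2 to match normals: -2x - y - 3z = 11.
With common normal n = (-2, -1, -3) (|n| = √14), the distance is |(-1) − 11|/|n| = 12/√14.

6√14/7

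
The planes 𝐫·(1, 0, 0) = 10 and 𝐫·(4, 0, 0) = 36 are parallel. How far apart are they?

Divide the second equation by 4 to match normals: x = 9.
With common normal n = (1, 0, 0) (|n| = 1), the distance is |10 − 9|/|n| = 1/1 = 1.

1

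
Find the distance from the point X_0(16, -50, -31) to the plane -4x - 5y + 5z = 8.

23/√66

Normal vector n = (-4, -5, 5), and n·(16, -50, -31) - 8 = 23.
|n| = √(16 + 25 + 25) = √66, so the distance is |23|/√66 = 23/√66.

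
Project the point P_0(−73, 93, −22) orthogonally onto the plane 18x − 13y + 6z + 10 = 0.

n = (18, −13, 6), |n|² = 529, and n·P_0 − (-10) = -2645.
t = -2645/529 = -5, so the foot is P_0 − t·n = (−73, 93, −22) − (-5)·(18, −13, 6) = (17, 28, 8).

(17, 28, 8)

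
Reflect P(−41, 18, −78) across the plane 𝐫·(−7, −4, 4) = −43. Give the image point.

(-151/3, 38/3, -218/3)

With n = (−7, −4, 4), the signed offset is (n·P − (-43))/|n|² = -54/81 = -2/3.
P' = P − 2t·n = (−41, 18, −78) − (-4/3)·(−7, −4, 4) = (−151/3, 38/3, −218/3).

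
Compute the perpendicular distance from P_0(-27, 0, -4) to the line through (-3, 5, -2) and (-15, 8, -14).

A direction vector is d = (-12, 3, -12).
AP = (-24, -5, -2), and AP × d = (66, -264, -132).
|AP × d|² = 91476 and |d|² = 297, so the distance is √(91476/297) = √308 = 2√77.

2√77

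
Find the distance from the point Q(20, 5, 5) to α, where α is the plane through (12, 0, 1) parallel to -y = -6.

5

Parallel planes share the normal n = (0, -1, 0); since (12, 0, 1) lies on the plane, its equation is -y = 0.
n = (0, -1, 0); n·P − 0 = -5; |n| = 1; distance = 5/1 = 5.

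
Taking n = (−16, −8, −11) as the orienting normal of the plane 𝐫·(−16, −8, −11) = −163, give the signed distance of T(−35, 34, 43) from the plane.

-22/21

n·T − (-163) = -22.
|n| = 21, so the signed distance is -22/21.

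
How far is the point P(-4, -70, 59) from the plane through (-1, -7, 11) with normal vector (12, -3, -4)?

3

The plane has equation n·(r − (-1, -7, 11)) = 0, i.e. n·r = -35.
Then n·(-4, -70, 59) - (-35) = -39.
|n| = √(144 + 9 + 16) = 13, so the distance is |-39|/13 = 3.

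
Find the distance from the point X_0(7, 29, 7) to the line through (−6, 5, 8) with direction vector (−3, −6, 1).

Direction vector d = (−3, −6, 1).
AP = (13, 24, −1); AP·d = -184, |AP|² = 746, |d|² = 46.
distance² = |AP|² − (AP·d)²/|d|² = 746 − 33856/46 = 10, so the distance is √10.

√10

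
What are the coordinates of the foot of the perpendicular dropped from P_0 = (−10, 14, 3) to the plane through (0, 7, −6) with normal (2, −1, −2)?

n = (2, −1, −2), |n|² = 9, and n·P_0 − 5 = -45.
t = -45/9 = -5, so the foot is P_0 − t·n = (−10, 14, 3) − (-5)·(2, −1, −2) = (0, 9, −7).

(0, 9, -7)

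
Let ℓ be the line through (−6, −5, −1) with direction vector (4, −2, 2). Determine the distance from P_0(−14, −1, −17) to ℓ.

Direction vector d = (4, −2, 2).
AP = (−8, 4, −16), and AP × d = (−24, −48, 0).
|AP × d|² = 2880 and |d|² = 24, so the distance is √(2880/24) = √120 = 2√30.

2√30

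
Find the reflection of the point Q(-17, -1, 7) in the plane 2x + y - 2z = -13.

With n = (2, 1, -2), the signed offset is (n·Q − (-13))/|n|² = -36/9 = -4.
Q' = Q − 2t·n = (-17, -1, 7) − (-8)·(2, 1, -2) = (-1, 7, -9).

(-1, 7, -9)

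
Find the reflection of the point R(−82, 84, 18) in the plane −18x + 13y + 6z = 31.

(98, -46, -42)

n = (−18, 13, 6), |n|² = 529, n·R − 31 = 2645, so t = 2645/529 = 5.
Foot F = R − 5·n = (8, 19, −12); the reflection is 2F − R = (98, −46, −42).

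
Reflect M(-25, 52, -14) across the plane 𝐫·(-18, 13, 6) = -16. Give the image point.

(47, 0, -38)

With n = (-18, 13, 6), the signed offset is (n·M − (-16))/|n|² = 1058/529 = 2.
M' = M − 2t·n = (-25, 52, -14) − 4·(-18, 13, 6) = (47, 0, -38).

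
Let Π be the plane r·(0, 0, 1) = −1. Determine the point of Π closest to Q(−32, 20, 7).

(-32, 20, -1)

The perpendicular from Q has direction n = (0, 0, 1): r = (−32, 20, 7) + μ(0, 0, 1).
Substitute into the plane: n·(Q + μn) = -1 gives 7 + 1μ = -1, so μ = -8.
Foot = (−32, 20, 7) + (-8)·(0, 0, 1) = (−32, 20, −1).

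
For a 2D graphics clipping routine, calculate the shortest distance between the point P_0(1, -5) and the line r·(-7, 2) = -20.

3/√53

d = |(-7)·1 + 2·(-5) − (-20)| / √(49 + 4) = |3|/√53 = 3√53/53.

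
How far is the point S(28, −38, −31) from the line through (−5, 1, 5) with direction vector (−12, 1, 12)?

Direction vector d = (−12, 1, 12).
AP = (33, −39, −36); AP·d = -867, |AP|² = 3906, |d|² = 289.
distance² = |AP|² − (AP·d)²/|d|² = 3906 − 751689/289 = 1305, so the distance is 3√145.

3√145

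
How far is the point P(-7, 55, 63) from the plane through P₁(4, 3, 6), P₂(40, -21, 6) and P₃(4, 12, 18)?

23/17

P₁P₂ = (36, -24, 0) and P₁P₃ = (0, 9, 12), so a normal is n = P₁P₂ × P₁P₃ = (-288, -432, 324).
d = |(-288)·(-7) + (-432)·55 + 324·63 − (-504)| / √(82944 + 186624 + 104976) = |-828| / 612 = 23/17.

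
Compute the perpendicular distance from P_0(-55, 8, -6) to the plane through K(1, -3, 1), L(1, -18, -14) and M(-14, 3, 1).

11√6/9

KL = (0, -15, -15) and KM = (-15, 6, 0), so a normal is n = KL × KM = (90, 225, -225).
Then n·(-55, 8, -6) - (-810) = -990.
|n| = √(8100 + 50625 + 50625) = 135√6, so the distance is |-990|/(135√6) = 22/(3√6).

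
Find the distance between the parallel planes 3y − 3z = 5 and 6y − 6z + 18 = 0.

7√2/3

Divide the second equation by 2 to match normals: 3y − 3z = -9.
Both planes have normal n = (0, 3, −3), |n| = 3√2. Any point on the first plane is at distance |(-9) − 5|/|n| = 14/(3√2) = 7√2/3 from the second.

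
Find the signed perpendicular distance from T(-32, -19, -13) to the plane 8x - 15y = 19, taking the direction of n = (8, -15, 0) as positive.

n·T − 19 = 10.
|n| = 17, so the signed distance is 10/17.

10/17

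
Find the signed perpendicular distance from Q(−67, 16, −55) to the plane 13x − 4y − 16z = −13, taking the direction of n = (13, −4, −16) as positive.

-2

n·Q − (-13) = -42.
|n| = 21, so the signed distance is -42/21 = -2.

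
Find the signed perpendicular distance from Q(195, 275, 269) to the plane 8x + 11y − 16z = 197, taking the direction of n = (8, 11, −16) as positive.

n·Q − 197 = 84.
|n| = 21, so the signed distance is 84/21 = 4.

4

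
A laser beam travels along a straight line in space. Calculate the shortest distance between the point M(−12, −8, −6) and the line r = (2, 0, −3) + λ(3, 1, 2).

3√5

Direction vector d = (3, 1, 2).
AP = (−14, −8, −3); AP·d = -56, |AP|² = 269, |d|² = 14.
distance² = |AP|² − (AP·d)²/|d|² = 269 − 3136/14 = 45, so the distance is 3√5.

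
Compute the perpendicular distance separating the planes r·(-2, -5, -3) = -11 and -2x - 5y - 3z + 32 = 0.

21/√38

With common normal n = (-2, -5, -3) (|n| = √38), the distance is |(-11) − (-32)|/|n| = 21/√38 = 21√38/38.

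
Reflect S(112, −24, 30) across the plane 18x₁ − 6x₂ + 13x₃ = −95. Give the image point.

n = (18, −6, 13), |n|² = 529, n·S − (-95) = 2645, so t = 2645/529 = 5.
Foot F = S − 5·n = (22, 6, −35); the reflection is 2F − S = (−68, 36, −100).

(-68, 36, -100)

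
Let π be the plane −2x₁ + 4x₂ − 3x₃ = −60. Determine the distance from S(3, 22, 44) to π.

Normal vector n = (−2, 4, −3), and n·(3, 22, 44) − (−60) = 10.
|n| = √(4 + 16 + 9) = √29, so the distance is |10|/√29 = 10/√29.

10/√29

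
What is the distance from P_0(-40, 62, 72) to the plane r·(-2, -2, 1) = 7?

7

Normal vector n = (-2, -2, 1), and n·(-40, 62, 72) - 7 = 21.
|n| = √(4 + 4 + 1) = 3, so the distance is |21|/3 = 7.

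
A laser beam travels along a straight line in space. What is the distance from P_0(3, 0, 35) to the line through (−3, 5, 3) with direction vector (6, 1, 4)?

4√38

Direction vector d = (6, 1, 4).
AP = (6, −5, 32); AP·d = 159, |AP|² = 1085, |d|² = 53.
distance² = |AP|² − (AP·d)²/|d|² = 1085 − 25281/53 = 608, so the distance is 4√38.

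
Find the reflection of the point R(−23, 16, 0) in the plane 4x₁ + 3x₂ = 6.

(-7, 28, 0)

n = (4, 3, 0), |n|² = 25, n·R − 6 = -50, so t = -50/25 = -2.
Foot F = R − (-2)·n = (−15, 22, 0); the reflection is 2F − R = (−7, 28, 0).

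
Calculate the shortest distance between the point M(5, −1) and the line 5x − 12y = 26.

11/13

The normal to the line is n = (5, −12) with |n| = 13.
|n·M − 26| = |37 − 26| = 11, so the distance is 11/13.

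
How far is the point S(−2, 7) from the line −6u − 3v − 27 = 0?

12√5/5

d = |(-6)·(-2) + (-3)·7 − 27| / √(36 + 9) = |-36|/(3√5) = 12√5/5.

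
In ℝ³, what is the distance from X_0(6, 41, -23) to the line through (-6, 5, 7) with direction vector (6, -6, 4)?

Direction vector d = (6, -6, 4).
AP = (12, 36, -30); AP·d = -264, |AP|² = 2340, |d|² = 88.
distance² = |AP|² − (AP·d)²/|d|² = 2340 − 69696/88 = 1548, so the distance is 6√43.

6√43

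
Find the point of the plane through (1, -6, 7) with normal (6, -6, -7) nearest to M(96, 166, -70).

(1014/11, 1868/11, -721/11)

n = (6, -6, -7), |n|² = 121, and n·M − (-7) = 77.
t = 77/121 = 7/11, so the foot is M − t·n = (96, 166, -70) − (7/11)·(6, -6, -7) = (1014/11, 1868/11, -721/11).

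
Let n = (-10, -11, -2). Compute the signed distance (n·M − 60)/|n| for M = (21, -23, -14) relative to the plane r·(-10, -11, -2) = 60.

n·M − 60 = 11.
|n| = 15, so the signed distance is 11/15.

11/15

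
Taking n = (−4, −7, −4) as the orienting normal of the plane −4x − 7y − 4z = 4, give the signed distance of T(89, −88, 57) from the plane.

n·T − 4 = 28.
|n| = 9, so the signed distance is 28/9.

28/9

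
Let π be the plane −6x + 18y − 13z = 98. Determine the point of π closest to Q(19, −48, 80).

(-5, 24, 28)

The perpendicular from Q has direction n = (−6, 18, −13): r = (19, −48, 80) + λ(−6, 18, −13).
Substitute into the plane: n·(Q + λn) = 98 gives -2018 + 529λ = 98, so λ = 4.
Foot = (19, −48, 80) + 4·(−6, 18, −13) = (−5, 24, 28).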